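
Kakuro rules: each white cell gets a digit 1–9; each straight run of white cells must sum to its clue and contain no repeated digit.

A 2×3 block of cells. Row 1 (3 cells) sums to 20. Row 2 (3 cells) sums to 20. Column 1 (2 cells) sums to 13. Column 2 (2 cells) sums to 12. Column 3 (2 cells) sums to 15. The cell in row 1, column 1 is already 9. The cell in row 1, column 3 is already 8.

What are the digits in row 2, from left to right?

4 9 7

(1,2) = 20 − 17 = 3 completes the 20 across.
(2,1) = 13 − 9 = 4 completes the 13 down.
(2,2) = 12 − 3 = 9 completes the 12 down.
(2,3) = 20 − 13 = 7 completes the 20 across.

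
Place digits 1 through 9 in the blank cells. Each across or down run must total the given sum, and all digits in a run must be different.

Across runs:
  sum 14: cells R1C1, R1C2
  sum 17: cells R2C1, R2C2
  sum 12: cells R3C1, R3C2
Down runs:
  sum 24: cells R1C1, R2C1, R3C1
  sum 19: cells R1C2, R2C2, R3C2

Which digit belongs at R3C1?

7

17 in 2 cells must be {8,9}; 24 in 3 cells must be {7,8,9}.
Nothing is forced directly, so branch on R1C1, whose candidates are 8 or 9. If R1C1 = 9: that forces R1C2 = 5, R2C1 = 8, after which R2C2 would have to be in {9} for the 17 across but in {6,8} for the 19 down — contradiction. So R1C1 = 8.
R1C2 = 14 − 8 = 6 completes the 14 across.
Given what's placed, R2C1 must be 9 to fit the 17 across and 24 down.
R2C2 = 17 − 9 = 8 completes the 17 across.
R3C1 = 24 − 17 = 7 completes the 24 down.
R3C2 = 12 − 7 = 5 completes the 12 across.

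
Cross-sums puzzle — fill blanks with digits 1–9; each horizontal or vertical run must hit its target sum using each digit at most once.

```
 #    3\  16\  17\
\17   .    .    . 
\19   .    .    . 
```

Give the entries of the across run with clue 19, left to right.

2 9 8

3 in 2 cells must be {1,2}; 16 in 2 cells must be {7,9}; 17 in 2 cells must be {8,9}.
The 19 across and the 3 down share only 2, so R2C1 = 2.
Given what's placed, R2C2 must be 9 to fit the 19 across and 16 down.
R2C3 = 19 − 11 = 8 completes the 19 across.
R1C1 = 3 − 2 = 1 completes the 3 down.
R1C2 = 16 − 9 = 7 completes the 16 down.
R1C3 = 17 − 8 = 9 completes the 17 across.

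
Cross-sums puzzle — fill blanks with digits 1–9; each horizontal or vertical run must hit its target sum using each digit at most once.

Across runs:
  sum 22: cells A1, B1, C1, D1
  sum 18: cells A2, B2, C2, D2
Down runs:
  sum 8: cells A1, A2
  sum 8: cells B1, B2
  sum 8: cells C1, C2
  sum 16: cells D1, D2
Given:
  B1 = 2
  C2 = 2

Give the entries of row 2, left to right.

3 6 2 7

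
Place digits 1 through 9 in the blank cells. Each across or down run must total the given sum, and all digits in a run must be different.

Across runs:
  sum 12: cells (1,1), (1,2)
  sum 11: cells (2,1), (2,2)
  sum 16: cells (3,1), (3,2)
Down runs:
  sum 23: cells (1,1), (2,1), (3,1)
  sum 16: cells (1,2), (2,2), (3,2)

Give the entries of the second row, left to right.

16 in 2 cells must be {7,9}; 23 in 3 cells must be {6,8,9}.
The 16 across and the 23 down share only 9, so (3,1) = 9.
(3,2) = 16 − 9 = 7 completes the 16 across.
Given what's placed, (1,1) must be 8 to fit the 12 across and 23 down.
(1,2) = 12 − 8 = 4 completes the 12 across.
(2,1) = 23 − 17 = 6 completes the 23 down.
(2,2) = 11 − 6 = 5 completes the 11 across.

6 5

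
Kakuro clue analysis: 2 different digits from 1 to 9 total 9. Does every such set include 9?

Counterexample: {1,8} sums to 9 without using 9.

No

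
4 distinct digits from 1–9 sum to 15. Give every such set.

4 distinct digits from 1–9 sum between 10 and 30.

{1,2,3,9}; {1,2,4,8}; {1,2,5,7}; {1,3,4,7}; {1,3,5,6}; {2,3,4,6}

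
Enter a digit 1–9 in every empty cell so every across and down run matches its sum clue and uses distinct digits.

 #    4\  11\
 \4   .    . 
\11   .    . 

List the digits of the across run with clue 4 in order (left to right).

1, 3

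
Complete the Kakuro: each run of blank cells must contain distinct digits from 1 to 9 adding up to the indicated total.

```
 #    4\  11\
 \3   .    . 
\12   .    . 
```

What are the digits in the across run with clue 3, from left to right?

1 2

3 in 2 cells must be {1,2}; 4 in 2 cells must be {1,3}.
The 3 across and the 4 down share only 1, so R1C1 = 1.
R1C2 = 3 − 1 = 2 completes the 3 across.
R2C1 = 4 − 1 = 3 completes the 4 down.
R2C2 = 12 − 3 = 9 completes the 12 across.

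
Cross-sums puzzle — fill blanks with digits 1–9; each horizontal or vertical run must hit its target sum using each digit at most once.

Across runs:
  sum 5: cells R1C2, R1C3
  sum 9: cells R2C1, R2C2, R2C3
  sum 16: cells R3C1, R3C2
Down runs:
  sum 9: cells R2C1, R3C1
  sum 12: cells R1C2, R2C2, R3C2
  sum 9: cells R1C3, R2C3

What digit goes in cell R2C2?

1

16 in 2 cells must be {7,9}.
The 16 across and the 9 down share only 7, so R3C1 = 7.
R3C2 = 16 − 7 = 9 completes the 16 across.
R2C1 = 9 − 7 = 2 completes the 9 down.
R2C2 = 1: the only remaining digit allowed by both the 9 across and the 12 down.
R2C3 = 9 − 3 = 6 completes the 9 across.
R1C2 = 12 − 10 = 2 completes the 12 down.
R1C3 = 5 − 2 = 3 completes the 5 across.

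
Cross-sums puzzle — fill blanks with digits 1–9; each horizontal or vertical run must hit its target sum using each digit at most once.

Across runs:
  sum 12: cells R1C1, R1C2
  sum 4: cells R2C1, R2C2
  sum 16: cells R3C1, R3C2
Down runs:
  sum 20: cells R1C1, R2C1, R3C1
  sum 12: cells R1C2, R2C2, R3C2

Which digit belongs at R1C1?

4 in 2 cells must be {1,3}; 16 in 2 cells must be {7,9}.
The 4 across and the 20 down share only 3, so R2C1 = 3.
R2C2 = 4 − 3 = 1 completes the 4 across.
Given what's placed, R3C1 must be 9 to fit the 16 across and 20 down.
R3C2 = 16 − 9 = 7 completes the 16 across.
R1C1 = 20 − 12 = 8 completes the 20 down.
R1C2 = 12 − 8 = 4 completes the 12 across.

8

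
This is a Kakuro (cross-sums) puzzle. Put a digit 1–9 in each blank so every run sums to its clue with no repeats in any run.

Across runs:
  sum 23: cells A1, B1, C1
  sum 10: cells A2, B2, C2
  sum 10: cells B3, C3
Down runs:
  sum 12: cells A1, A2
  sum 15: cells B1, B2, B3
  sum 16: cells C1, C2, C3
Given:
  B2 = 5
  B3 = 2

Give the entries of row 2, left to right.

3, 5, 2

23 in 3 cells must be {6,8,9}.
B1 = 15 − 7 = 8 completes the 15 down.
C3 = 10 − 2 = 8 completes the 10 across.
A1 = 9: the only remaining digit allowed by both the 23 across and the 12 down.
C1 = 23 − 17 = 6 completes the 23 across.
A2 = 12 − 9 = 3 completes the 12 down.
C2 = 10 − 8 = 2 completes the 10 across.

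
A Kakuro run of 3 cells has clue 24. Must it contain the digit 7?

Yes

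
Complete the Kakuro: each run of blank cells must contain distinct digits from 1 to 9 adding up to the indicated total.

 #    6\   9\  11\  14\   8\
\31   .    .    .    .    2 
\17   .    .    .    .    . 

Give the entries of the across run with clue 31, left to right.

Given what's placed, R1C1 must be 5 to fit the 31 across and 6 down.
R2C1 = 6 − 5 = 1 completes the 6 down.
R2C5 = 8 − 2 = 6 completes the 8 down.
Given what's placed, R2C4 must be 5 to fit the 17 across and 14 down.
R1C4 = 14 − 5 = 9 completes the 14 down.
Nothing is forced directly, so branch on R2C2, whose candidates are 2 or 3. If R2C2 = 3: then R1C2 would have to be in {7,8} for the 31 across but in {6} for the 9 down — contradiction. So R2C2 = 2.
R1C2 = 9 − 2 = 7 completes the 9 down.
R1C3 = 31 − 23 = 8 completes the 31 across.

5 7 8 9 2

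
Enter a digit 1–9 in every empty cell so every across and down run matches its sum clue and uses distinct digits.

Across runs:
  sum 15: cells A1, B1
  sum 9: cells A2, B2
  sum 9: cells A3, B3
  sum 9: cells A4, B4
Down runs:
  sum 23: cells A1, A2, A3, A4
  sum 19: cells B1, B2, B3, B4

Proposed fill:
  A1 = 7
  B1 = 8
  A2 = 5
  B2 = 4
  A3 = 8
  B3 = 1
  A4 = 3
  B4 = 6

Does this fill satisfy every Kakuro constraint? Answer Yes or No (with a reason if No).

Across: 7+8=15; 5+4=9; 8+1=9; 3+6=9. Down: 7+5+8+3=23; 8+4+1+6=19. No digit repeats within any run.

Yes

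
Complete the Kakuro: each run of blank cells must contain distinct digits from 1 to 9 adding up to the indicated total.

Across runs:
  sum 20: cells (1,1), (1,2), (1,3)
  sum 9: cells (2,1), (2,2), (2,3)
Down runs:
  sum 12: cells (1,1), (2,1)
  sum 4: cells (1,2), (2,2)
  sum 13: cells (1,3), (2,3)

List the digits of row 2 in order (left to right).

4 in 2 cells must be {1,3}.
The 20 across and the 4 down share only 3, so (1,2) = 3.
(2,2) = 4 − 3 = 1 completes the 4 down.
Nothing is forced directly, so branch on (2,1), whose candidates are 3 or 5. If (2,1) = 5: then (1,1) would have to be in {8,9} for the 20 across but in {7} for the 12 down — contradiction. So (2,1) = 3.
(1,1) = 12 − 3 = 9 completes the 12 down.
(1,3) = 20 − 12 = 8 completes the 20 across.
(2,3) = 9 − 4 = 5 completes the 9 across.

3, 1, 5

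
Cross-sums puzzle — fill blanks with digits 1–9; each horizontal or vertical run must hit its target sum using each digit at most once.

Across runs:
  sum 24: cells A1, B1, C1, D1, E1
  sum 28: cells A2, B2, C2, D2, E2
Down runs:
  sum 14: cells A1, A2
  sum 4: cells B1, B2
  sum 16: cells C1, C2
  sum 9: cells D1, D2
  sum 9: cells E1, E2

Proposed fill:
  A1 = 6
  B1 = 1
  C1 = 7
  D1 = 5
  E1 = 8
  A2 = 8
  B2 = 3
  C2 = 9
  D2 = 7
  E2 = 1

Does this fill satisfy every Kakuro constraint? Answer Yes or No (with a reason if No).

No — the across run A1–E1 sums to 27, not 24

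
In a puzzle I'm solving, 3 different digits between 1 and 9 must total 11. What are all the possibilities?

3 distinct digits from 1–9 sum between 6 and 24.

{1,2,8}; {1,3,7}; {1,4,6}; {2,3,6}; {2,4,5}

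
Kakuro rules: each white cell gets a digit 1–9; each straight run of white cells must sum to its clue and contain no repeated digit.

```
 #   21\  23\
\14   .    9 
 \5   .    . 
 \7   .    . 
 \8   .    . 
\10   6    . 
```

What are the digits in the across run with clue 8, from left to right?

R1C1 = 14 − 9 = 5 completes the 14 across.
R5C2 = 10 − 6 = 4 completes the 10 across.
No cell is forced outright now. R2C1 can only be 1 or 2 (the digits allowed by both its 5 across and its 21 down). If R2C1 = 1: then R2C2 would have to be in {4} for the 5 across but in {1,2,3,5,6,7} for the 23 down — contradiction. So R2C1 = 2.
R2C2 = 5 − 2 = 3 completes the 5 across.
R3C1 = 1: the only remaining digit allowed by both the 7 across and the 21 down.
R3C2 = 7 − 1 = 6 completes the 7 across.
R4C1 = 21 − 14 = 7 completes the 21 down.
R4C2 = 8 − 7 = 1 completes the 8 across.

7, 1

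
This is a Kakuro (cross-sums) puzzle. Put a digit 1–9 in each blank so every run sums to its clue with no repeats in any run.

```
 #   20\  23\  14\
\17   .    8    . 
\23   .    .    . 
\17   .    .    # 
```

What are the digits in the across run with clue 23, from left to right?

9, 6, 8

23 in 3 cells must be {6,8,9}; 17 in 2 cells must be {8,9}.
R3C2 = 9: the only remaining digit allowed by both the 17 across and the 23 down.
R2C2 = 23 − 17 = 6 completes the 23 down.
R3C1 = 17 − 9 = 8 completes the 17 across.
R2C1 = 9: the only remaining digit allowed by both the 23 across and the 20 down.
R2C3 = 23 − 15 = 8 completes the 23 across.
R1C1 = 20 − 17 = 3 completes the 20 down.
R1C3 = 17 − 11 = 6 completes the 17 across.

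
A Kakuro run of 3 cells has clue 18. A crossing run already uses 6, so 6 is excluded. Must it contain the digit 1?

No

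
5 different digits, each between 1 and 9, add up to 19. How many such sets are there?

5

5 distinct digits from 1–9 sum between 15 and 35.
Enumerating: {1,2,3,4,9}, {1,2,3,5,8}, {1,2,3,6,7}, {1,2,4,5,7}, {1,3,4,5,6}.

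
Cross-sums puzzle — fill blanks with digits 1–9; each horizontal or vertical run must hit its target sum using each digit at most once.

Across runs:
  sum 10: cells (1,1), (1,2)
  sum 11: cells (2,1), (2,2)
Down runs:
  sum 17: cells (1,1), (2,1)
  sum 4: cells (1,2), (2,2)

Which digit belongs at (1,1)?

9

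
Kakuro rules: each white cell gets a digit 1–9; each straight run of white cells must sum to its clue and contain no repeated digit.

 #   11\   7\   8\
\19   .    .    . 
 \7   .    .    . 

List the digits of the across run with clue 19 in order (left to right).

7 in 3 cells must be {1,2,4}.
Nothing is forced directly, so branch on R2C1, whose candidates are 2 or 4. If R2C1 = 4: that forces R1C1 = 7, R1C3 = 3, after which R2C3 would have to be in {1,2} for the 7 across but in {5} for the 8 down — contradiction. So R2C1 = 2.
R1C1 = 11 − 2 = 9 completes the 11 down.
Given what's placed, R2C3 must be 1 to fit the 7 across and 8 down.
R1C3 = 8 − 1 = 7 completes the 8 down.
R2C2 = 7 − 3 = 4 completes the 7 across.
R1C2 = 19 − 16 = 3 completes the 19 across.

9 3 7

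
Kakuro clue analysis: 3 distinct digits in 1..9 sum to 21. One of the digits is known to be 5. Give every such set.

{5,7,9}

3 distinct digits from 1–9 sum between 6 and 24.
Keeping only sets containing 5.
Only one set works: {5,7,9}.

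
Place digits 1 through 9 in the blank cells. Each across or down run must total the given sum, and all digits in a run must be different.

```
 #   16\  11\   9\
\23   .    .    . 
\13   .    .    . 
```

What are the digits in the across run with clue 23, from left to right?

9 6 8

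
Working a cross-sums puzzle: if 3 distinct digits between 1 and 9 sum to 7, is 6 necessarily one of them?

No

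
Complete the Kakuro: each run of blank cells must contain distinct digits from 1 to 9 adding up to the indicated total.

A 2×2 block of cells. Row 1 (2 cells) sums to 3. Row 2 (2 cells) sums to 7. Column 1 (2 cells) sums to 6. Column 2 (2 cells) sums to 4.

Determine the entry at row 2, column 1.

4

3 in 2 cells must be {1,2}; 4 in 2 cells must be {1,3}.
The 3 across and the 4 down share only 1, so (1,2) = 1.
(2,2) = 4 − 1 = 3 completes the 4 down.
(1,1) = 3 − 1 = 2 completes the 3 across.
(2,1) = 7 − 3 = 4 completes the 7 across.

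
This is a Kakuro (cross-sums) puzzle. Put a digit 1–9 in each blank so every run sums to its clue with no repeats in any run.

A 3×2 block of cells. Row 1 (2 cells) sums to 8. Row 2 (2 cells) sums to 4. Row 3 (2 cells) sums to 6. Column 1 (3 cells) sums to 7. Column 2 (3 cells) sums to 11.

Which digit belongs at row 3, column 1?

4 in 2 cells must be {1,3}; 7 in 3 cells must be {1,2,4}.
The 4 across and the 7 down share only 1, so (2,1) = 1.
(2,2) = 4 − 1 = 3 completes the 4 across.
Given what's placed, (1,1) must be 2 to fit the 8 across and 7 down.
(1,2) = 8 − 2 = 6 completes the 8 across.
(3,1) = 7 − 3 = 4 completes the 7 down.
(3,2) = 6 − 4 = 2 completes the 6 across.

4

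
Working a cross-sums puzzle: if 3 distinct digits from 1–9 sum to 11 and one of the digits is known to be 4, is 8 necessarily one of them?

No

Counterexample: {1,4,6} sums to 11 under that restriction without using 8.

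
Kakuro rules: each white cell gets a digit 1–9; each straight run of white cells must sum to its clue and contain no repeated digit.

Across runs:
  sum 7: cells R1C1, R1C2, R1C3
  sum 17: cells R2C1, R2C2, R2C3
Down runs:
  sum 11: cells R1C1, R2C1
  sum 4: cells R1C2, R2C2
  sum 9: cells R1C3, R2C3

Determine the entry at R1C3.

4

7 in 3 cells must be {1,2,4}; 4 in 2 cells must be {1,3}.
The 7 across and the 4 down share only 1, so R1C2 = 1.
R2C2 = 4 − 1 = 3 completes the 4 down.
Nothing is forced directly, so branch on R1C1, whose candidates are 2 or 4. If R1C1 = 4: that forces R1C3 = 2, after which R2C1 would have to be in {5,6,8,9} for the 17 across but in {7} for the 11 down — contradiction. So R1C1 = 2.
R1C3 = 7 − 3 = 4 completes the 7 across.
R2C1 = 11 − 2 = 9 completes the 11 down.
R2C3 = 17 − 12 = 5 completes the 17 across.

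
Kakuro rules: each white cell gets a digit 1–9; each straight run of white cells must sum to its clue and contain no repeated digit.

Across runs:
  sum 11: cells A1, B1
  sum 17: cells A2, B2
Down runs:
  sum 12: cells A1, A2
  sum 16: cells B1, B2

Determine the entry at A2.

8

17 in 2 cells must be {8,9}; 16 in 2 cells must be {7,9}.
The 17 across and the 16 down share only 9, so B2 = 9.
B1 = 16 − 9 = 7 completes the 16 down.
A2 = 17 − 9 = 8 completes the 17 across.
A1 = 11 − 7 = 4 completes the 11 across.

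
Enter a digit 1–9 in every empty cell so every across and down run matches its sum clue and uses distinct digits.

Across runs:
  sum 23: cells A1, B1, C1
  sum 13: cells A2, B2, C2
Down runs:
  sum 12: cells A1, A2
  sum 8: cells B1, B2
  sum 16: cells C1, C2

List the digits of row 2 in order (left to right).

4 2 7

23 in 3 cells must be {6,8,9}; 16 in 2 cells must be {7,9}.
The 23 across and the 8 down share only 6, so B1 = 6.
Given what's placed, C1 must be 9 to fit the 23 across and 16 down.
B2 = 8 − 6 = 2 completes the 8 down.
C2 = 16 − 9 = 7 completes the 16 down.
A1 = 23 − 15 = 8 completes the 23 across.
A2 = 13 − 9 = 4 completes the 13 across.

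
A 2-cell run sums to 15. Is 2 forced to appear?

No

Counterexample: {6,9} sums to 15 without using 2.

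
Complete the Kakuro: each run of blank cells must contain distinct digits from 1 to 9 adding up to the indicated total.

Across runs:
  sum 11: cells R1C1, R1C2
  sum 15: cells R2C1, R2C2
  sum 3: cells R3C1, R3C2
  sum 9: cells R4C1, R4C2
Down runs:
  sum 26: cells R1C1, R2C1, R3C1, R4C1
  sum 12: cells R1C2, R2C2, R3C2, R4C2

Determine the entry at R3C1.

2

3 in 2 cells must be {1,2}.
Only 6 fits R2C2 under both its across sum 15 and down sum 12.
The 3 across and the 26 down share only 2, so R3C1 = 2.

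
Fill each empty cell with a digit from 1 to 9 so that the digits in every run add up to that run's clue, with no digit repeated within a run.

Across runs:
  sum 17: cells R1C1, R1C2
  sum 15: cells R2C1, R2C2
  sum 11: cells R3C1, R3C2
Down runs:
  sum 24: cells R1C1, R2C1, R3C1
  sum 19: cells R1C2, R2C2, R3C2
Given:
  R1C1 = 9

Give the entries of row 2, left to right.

17 in 2 cells must be {8,9}; 24 in 3 cells must be {7,8,9}.
R1C2 = 17 − 9 = 8 completes the 17 across.
Nothing is forced directly, so branch on R2C1, whose candidates are 7 or 8. If R2C1 = 7: then R2C2 would have to be in {8} for the 15 across but in {2,4,5,6,7,9} for the 19 down — contradiction. So R2C1 = 8.
R2C2 = 15 − 8 = 7 completes the 15 across.
R3C1 = 24 − 17 = 7 completes the 24 down.
R3C2 = 11 − 7 = 4 completes the 11 across.

8 7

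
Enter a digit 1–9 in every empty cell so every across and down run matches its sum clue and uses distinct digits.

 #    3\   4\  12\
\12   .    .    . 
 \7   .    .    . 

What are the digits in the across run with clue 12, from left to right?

7 in 3 cells must be {1,2,4}; 3 in 2 cells must be {1,2}; 4 in 2 cells must be {1,3}.
The 7 across and the 4 down share only 1, so R2C2 = 1.
Given what's placed, R2C3 must be 4 to fit the 7 across and 12 down.
R1C2 = 4 − 1 = 3 completes the 4 down.
R1C3 = 12 − 4 = 8 completes the 12 down.
R2C1 = 7 − 5 = 2 completes the 7 across.
R1C1 = 12 − 11 = 1 completes the 12 across.

1 3 8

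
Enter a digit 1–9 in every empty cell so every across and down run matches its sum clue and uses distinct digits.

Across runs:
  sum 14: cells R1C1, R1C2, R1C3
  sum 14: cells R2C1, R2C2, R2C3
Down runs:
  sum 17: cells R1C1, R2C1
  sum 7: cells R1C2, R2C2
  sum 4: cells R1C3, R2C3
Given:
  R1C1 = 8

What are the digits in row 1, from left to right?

8 5 1

17 in 2 cells must be {8,9}; 4 in 2 cells must be {1,3}.
R1C3 = 1: the only remaining digit allowed by both the 14 across and the 4 down.
R2C1 = 17 − 8 = 9 completes the 17 down.
R2C3 = 4 − 1 = 3 completes the 4 down.
R1C2 = 14 − 9 = 5 completes the 14 across.
R2C2 = 14 − 12 = 2 completes the 14 across.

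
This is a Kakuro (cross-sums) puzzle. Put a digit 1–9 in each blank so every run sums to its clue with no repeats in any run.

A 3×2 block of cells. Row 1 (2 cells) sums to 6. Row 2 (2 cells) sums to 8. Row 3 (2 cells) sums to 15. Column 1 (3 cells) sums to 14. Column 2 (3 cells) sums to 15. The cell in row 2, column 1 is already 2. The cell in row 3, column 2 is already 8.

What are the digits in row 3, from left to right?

7 8

(2,2) = 8 − 2 = 6 completes the 8 across.
(3,1) = 15 − 8 = 7 completes the 15 across.
(1,1) = 14 − 9 = 5 completes the 14 down.
(1,2) = 6 − 5 = 1 completes the 6 across.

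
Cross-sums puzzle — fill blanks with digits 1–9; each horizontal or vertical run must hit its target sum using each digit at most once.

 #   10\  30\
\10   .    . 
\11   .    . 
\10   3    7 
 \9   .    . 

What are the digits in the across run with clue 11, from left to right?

10 in 4 cells must be {1,2,3,4}; 30 in 4 cells must be {6,7,8,9}.
Nothing is forced directly, so branch on R2C1, whose candidates are 2 or 4. If R2C1 = 4: then R2C2 would have to be in {7} for the 11 across but in {6,8,9} for the 30 down — contradiction. So R2C1 = 2.
R2C2 = 11 − 2 = 9 completes the 11 across.
No cell is forced outright now. R1C1 can only be 1 or 4 (the digits allowed by both its 10 across and its 10 down). If R1C1 = 1: then R1C2 would have to be in {9} for the 10 across but in {6,8} for the 30 down — contradiction. So R1C1 = 4.
R1C2 = 10 − 4 = 6 completes the 10 across.
R4C1 = 10 − 9 = 1 completes the 10 down.
R4C2 = 9 − 1 = 8 completes the 9 across.

2 9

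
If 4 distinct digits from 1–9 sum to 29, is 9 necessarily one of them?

Yes

The only way to make 29 from 4 distinct digits is {5,7,8,9}, which contains 9.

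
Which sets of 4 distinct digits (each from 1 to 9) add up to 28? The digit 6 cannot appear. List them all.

{4,7,8,9}

4 distinct digits from 1–9 sum between 10 and 30.
Dropping sets that contain 6.
Only one set works: {4,7,8,9}.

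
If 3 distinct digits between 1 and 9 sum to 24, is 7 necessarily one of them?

Yes

The only way to make 24 from 3 distinct digits is {7,8,9}, which contains 7.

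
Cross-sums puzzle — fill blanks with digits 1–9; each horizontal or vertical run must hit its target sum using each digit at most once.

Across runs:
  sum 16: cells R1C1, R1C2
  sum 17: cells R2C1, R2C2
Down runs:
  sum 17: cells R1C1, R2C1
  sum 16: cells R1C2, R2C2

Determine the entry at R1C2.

16 in 2 cells must be {7,9}; 17 in 2 cells must be {8,9}.
The 16 across and the 17 down share only 9, so R1C1 = 9.
R1C2 = 16 − 9 = 7 completes the 16 across.
R2C1 = 17 − 9 = 8 completes the 17 down.
R2C2 = 17 − 8 = 9 completes the 17 across.

7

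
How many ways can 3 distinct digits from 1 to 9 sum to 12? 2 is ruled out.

4

3 distinct digits from 1–9 sum between 6 and 24.
Dropping sets that contain 2.
Enumerating: {1,3,8}, {1,4,7}, {1,5,6}, {3,4,5}.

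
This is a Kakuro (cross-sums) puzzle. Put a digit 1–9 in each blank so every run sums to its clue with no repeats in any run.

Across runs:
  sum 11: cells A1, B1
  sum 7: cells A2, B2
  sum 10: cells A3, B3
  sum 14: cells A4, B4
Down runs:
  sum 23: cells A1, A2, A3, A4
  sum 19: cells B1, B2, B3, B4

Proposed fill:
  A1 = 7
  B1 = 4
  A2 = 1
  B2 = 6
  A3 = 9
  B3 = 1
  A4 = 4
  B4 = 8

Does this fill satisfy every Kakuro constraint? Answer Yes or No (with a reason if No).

No — the across run A4–B4 sums to 12, not 14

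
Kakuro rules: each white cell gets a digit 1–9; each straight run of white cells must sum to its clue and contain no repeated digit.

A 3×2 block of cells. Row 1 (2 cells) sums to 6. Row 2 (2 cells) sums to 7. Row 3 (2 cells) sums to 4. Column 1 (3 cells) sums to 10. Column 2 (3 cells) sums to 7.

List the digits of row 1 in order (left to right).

2 4

4 in 2 cells must be {1,3}; 7 in 3 cells must be {1,2,4}.
The 4 across and the 7 down share only 1, so (3,2) = 1.
(3,1) = 4 − 1 = 3 completes the 4 across.
Nothing is forced directly, so branch on (1,2), whose candidates are 2 or 4. If (1,2) = 2: then (1,1) would have to be in {4} for the 6 across but in {1,2,5,6} for the 10 down — contradiction. So (1,2) = 4.
(1,1) = 6 − 4 = 2 completes the 6 across.
(2,1) = 10 − 5 = 5 completes the 10 down.
(2,2) = 7 − 5 = 2 completes the 7 across.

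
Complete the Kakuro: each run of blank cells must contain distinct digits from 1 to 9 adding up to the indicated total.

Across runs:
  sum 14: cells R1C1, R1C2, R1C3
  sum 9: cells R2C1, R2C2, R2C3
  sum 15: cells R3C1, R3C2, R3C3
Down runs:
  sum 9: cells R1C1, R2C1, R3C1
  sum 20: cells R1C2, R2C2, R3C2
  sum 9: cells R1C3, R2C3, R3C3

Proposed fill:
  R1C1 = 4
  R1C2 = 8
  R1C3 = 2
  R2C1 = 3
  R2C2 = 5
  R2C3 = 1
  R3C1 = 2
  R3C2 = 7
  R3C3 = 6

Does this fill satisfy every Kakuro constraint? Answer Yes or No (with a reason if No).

Across: 4+8+2=14; 3+5+1=9; 2+7+6=15. Down: 4+3+2=9; 8+5+7=20; 2+1+6=9. No digit repeats within any run.

Yes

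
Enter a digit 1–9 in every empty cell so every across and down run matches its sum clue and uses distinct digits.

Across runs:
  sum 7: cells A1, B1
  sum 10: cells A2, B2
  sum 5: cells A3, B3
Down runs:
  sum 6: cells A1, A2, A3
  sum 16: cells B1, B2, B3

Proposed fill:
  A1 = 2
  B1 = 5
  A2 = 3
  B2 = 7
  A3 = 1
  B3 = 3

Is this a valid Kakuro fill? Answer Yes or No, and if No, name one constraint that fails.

No — the down run B1–B3 sums to 15, not 16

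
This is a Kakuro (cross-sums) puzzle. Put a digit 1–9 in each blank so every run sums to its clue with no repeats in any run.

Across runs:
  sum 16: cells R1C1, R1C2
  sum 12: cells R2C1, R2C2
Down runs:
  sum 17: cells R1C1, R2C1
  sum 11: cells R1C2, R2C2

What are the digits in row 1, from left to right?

16 in 2 cells must be {7,9}; 17 in 2 cells must be {8,9}.
The 16 across and the 17 down share only 9, so R1C1 = 9.
R1C2 = 16 − 9 = 7 completes the 16 across.
R2C1 = 17 − 9 = 8 completes the 17 down.
R2C2 = 12 − 8 = 4 completes the 12 across.

9 7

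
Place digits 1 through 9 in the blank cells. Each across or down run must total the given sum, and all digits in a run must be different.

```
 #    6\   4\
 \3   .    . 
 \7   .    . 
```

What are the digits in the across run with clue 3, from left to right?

3 in 2 cells must be {1,2}; 4 in 2 cells must be {1,3}.
The 3 across and the 4 down share only 1, so R1C2 = 1.
R2C2 = 4 − 1 = 3 completes the 4 down.
R1C1 = 3 − 1 = 2 completes the 3 across.
R2C1 = 7 − 3 = 4 completes the 7 across.

2 1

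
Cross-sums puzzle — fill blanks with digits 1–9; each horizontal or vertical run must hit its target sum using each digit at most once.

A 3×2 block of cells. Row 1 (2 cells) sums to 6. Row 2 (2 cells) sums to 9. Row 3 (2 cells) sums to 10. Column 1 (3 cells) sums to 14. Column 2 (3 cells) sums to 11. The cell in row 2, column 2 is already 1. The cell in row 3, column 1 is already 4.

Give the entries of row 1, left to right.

2, 4

(2,1) = 9 − 1 = 8 completes the 9 across.
(3,2) = 10 − 4 = 6 completes the 10 across.
(1,1) = 14 − 12 = 2 completes the 14 down.
(1,2) = 6 − 2 = 4 completes the 6 across.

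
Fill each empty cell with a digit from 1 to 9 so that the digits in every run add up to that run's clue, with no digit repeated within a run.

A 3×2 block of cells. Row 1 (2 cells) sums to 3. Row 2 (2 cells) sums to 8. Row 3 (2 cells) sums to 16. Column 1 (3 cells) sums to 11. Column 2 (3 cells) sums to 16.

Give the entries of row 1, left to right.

1 2

3 in 2 cells must be {1,2}; 16 in 2 cells must be {7,9}.
The 16 across and the 11 down share only 7, so (3,1) = 7.
(3,2) = 16 − 7 = 9 completes the 16 across.
Given what's placed, (1,1) must be 1 to fit the 3 across and 11 down.
(1,2) = 3 − 1 = 2 completes the 3 across.
(2,1) = 11 − 8 = 3 completes the 11 down.
(2,2) = 8 − 3 = 5 completes the 8 across.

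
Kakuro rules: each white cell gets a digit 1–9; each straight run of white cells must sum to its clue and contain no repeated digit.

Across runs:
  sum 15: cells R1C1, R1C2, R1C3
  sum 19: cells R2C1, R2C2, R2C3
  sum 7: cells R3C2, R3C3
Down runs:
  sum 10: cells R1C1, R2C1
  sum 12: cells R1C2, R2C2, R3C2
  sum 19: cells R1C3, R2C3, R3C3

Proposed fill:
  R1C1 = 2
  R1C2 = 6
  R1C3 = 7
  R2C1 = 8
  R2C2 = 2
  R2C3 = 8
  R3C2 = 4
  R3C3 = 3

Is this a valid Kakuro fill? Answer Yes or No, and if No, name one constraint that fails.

No — the down run R1C3–R3C3 sums to 18, not 19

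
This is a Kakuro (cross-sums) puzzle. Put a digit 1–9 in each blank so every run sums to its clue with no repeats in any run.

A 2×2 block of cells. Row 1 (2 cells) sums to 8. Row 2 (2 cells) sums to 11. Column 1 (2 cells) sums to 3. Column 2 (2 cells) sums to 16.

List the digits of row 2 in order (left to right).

3 in 2 cells must be {1,2}; 16 in 2 cells must be {7,9}.
The 8 across and the 16 down share only 7, so (1,2) = 7.
The 11 across and the 3 down share only 2, so (2,1) = 2.
(2,2) = 11 − 2 = 9 completes the 11 across.
(1,1) = 8 − 7 = 1 completes the 8 across.

2, 9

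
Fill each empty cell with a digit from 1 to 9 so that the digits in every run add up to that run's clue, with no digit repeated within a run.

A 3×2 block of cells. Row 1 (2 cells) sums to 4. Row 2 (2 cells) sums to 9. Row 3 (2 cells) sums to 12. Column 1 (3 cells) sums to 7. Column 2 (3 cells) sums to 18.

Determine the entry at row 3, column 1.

4 in 2 cells must be {1,3}; 7 in 3 cells must be {1,2,4}.
The 4 across and the 7 down share only 1, so (1,1) = 1.
(1,2) = 4 − 1 = 3 completes the 4 across.
Given what's placed, (3,1) must be 4 to fit the 12 across and 7 down.
(3,2) = 12 − 4 = 8 completes the 12 across.
(2,1) = 7 − 5 = 2 completes the 7 down.
(2,2) = 9 − 2 = 7 completes the 9 across.

4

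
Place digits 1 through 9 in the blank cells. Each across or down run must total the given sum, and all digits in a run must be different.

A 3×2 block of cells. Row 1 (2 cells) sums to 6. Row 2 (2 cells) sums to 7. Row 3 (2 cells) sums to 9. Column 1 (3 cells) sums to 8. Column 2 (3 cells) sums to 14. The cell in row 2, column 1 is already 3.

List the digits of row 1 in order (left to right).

(2,2) = 7 − 3 = 4 completes the 7 across.
Nothing is forced directly, so branch on (1,1), whose candidates are 1 or 4. If (1,1) = 1: then (1,2) would have to be in {5} for the 6 across but in {1,2,3,7,8,9} for the 14 down — contradiction. So (1,1) = 4.
(1,2) = 6 − 4 = 2 completes the 6 across.
(3,1) = 8 − 7 = 1 completes the 8 down.
(3,2) = 9 − 1 = 8 completes the 9 across.

4 2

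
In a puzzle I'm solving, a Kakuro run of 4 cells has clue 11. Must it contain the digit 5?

Yes

The only way to make 11 from 4 distinct digits is {1,2,3,5}, which contains 5.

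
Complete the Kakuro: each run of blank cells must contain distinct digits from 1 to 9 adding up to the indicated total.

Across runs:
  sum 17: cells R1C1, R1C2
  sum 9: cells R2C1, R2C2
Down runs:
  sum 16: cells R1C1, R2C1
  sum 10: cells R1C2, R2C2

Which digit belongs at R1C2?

17 in 2 cells must be {8,9}; 16 in 2 cells must be {7,9}.
The 17 across and the 16 down share only 9, so R1C1 = 9.
R1C2 = 17 − 9 = 8 completes the 17 across.
R2C1 = 16 − 9 = 7 completes the 16 down.
R2C2 = 9 − 7 = 2 completes the 9 across.

8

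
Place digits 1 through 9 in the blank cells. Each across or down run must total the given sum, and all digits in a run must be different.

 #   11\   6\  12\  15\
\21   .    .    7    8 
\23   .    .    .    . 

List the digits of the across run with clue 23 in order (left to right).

R2C3 = 12 − 7 = 5 completes the 12 down.
R2C4 = 15 − 8 = 7 completes the 15 down.
Given what's placed, R2C2 must be 2 to fit the 23 across and 6 down.
R1C2 = 6 − 2 = 4 completes the 6 down.
R2C1 = 23 − 14 = 9 completes the 23 across.
R1C1 = 21 − 19 = 2 completes the 21 across.

9 2 5 7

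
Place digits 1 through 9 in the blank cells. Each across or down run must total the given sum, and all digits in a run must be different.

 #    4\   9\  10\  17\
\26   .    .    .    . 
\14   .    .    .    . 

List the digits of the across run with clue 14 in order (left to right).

1, 3, 2, 8

4 in 2 cells must be {1,3}; 17 in 2 cells must be {8,9}.
Only 3 fits R1C1 under both its across sum 26 and down sum 4.
R2C1 = 4 − 3 = 1 completes the 4 down.
Given what's placed, R2C4 must be 8 to fit the 14 across and 17 down.
R1C4 = 17 − 8 = 9 completes the 17 down.
No cell is forced outright now. R2C2 can only be 2 or 3 (the digits allowed by both its 14 across and its 9 down). If R2C2 = 2: then R1C2 would have to be in {6,8} for the 26 across but in {7} for the 9 down — contradiction. So R2C2 = 3.
R1C2 = 9 − 3 = 6 completes the 9 down.
R1C3 = 26 − 18 = 8 completes the 26 across.
R2C3 = 14 − 12 = 2 completes the 14 across.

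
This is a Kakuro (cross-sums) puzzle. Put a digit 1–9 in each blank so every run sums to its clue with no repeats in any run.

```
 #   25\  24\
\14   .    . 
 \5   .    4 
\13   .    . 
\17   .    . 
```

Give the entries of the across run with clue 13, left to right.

7, 6

17 in 2 cells must be {8,9}.
R2C1 = 5 − 4 = 1 completes the 5 across.
No cell is forced outright now. R1C1 can only be 8 or 9 (the digits allowed by both its 14 across and its 25 down). If R1C1 = 8: that forces R1C2 = 6, R4C1 = 9, after which R4C2 would have to be in {8} for the 17 across but in {5,9} for the 24 down — contradiction. So R1C1 = 9.
R1C2 = 14 − 9 = 5 completes the 14 across.
Given what's placed, R4C1 must be 8 to fit the 17 across and 25 down.
R4C2 = 17 − 8 = 9 completes the 17 across.
R3C1 = 25 − 18 = 7 completes the 25 down.
R3C2 = 13 − 7 = 6 completes the 13 across.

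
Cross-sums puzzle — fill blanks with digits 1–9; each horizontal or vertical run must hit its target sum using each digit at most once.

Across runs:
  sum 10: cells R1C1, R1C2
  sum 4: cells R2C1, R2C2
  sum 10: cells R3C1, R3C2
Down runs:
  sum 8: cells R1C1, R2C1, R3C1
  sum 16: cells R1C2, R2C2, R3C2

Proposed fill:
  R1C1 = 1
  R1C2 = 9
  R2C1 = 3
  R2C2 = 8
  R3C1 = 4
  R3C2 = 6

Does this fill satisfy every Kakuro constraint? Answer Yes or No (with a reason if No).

No — the down run R1C2–R3C2 sums to 23, not 16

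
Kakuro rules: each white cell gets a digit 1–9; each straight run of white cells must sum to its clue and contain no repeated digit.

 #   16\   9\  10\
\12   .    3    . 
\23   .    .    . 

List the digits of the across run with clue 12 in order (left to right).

7 3 2

23 in 3 cells must be {6,8,9}; 16 in 2 cells must be {7,9}.
R1C1 = 7: the only remaining digit allowed by both the 12 across and the 16 down.
R1C3 = 12 − 10 = 2 completes the 12 across.
R2C1 = 16 − 7 = 9 completes the 16 down.
R2C2 = 9 − 3 = 6 completes the 9 down.
R2C3 = 23 − 15 = 8 completes the 23 across.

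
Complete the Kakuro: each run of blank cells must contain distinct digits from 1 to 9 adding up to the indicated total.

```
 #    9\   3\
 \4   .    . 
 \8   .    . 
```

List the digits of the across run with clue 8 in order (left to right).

4 in 2 cells must be {1,3}; 3 in 2 cells must be {1,2}.
The 4 across and the 3 down share only 1, so R1C2 = 1.
R2C2 = 3 − 1 = 2 completes the 3 down.
R1C1 = 4 − 1 = 3 completes the 4 across.
R2C1 = 8 − 2 = 6 completes the 8 across.

6 2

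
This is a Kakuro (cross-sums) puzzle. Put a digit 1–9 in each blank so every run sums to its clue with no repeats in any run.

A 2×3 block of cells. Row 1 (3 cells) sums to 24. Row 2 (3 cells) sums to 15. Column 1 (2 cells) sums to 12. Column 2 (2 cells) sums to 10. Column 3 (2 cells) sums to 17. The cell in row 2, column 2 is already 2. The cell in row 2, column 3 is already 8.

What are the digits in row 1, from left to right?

7 8 9

24 in 3 cells must be {7,8,9}; 17 in 2 cells must be {8,9}.
(1,2) = 10 − 2 = 8 completes the 10 down.
(1,3) = 17 − 8 = 9 completes the 17 down.
(2,1) = 15 − 10 = 5 completes the 15 across.
(1,1) = 24 − 17 = 7 completes the 24 across.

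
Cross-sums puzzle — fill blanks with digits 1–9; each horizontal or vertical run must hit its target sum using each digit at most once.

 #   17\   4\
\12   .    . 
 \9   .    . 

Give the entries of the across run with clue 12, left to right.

9 3

17 in 2 cells must be {8,9}; 4 in 2 cells must be {1,3}.
The 12 across and the 4 down share only 3, so R1C2 = 3.
The 9 across and the 17 down share only 8, so R2C1 = 8.
R2C2 = 9 − 8 = 1 completes the 9 across.
R1C1 = 12 − 3 = 9 completes the 12 across.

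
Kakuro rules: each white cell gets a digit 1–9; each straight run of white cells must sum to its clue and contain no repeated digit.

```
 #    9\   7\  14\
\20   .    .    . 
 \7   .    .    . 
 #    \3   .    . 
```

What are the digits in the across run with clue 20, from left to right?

7 4 9

7 in 3 cells must be {1,2,4}; 3 in 2 cells must be {1,2}.
Only 4 fits R1C2 under both its across sum 20 and down sum 7.
Given what's placed, R1C1 must be 7 to fit the 20 across and 9 down.
R1C3 = 20 − 11 = 9 completes the 20 across.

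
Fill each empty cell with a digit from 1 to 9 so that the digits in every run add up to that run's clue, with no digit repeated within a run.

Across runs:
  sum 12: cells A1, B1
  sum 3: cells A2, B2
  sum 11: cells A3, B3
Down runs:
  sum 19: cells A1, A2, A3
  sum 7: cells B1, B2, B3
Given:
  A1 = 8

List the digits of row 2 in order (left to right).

2 1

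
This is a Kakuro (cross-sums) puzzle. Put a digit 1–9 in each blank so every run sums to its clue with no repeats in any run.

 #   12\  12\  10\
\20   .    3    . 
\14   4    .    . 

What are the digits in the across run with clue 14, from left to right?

R1C1 = 12 − 4 = 8 completes the 12 down.
R1C3 = 20 − 11 = 9 completes the 20 across.
R2C2 = 12 − 3 = 9 completes the 12 down.
R2C3 = 14 − 13 = 1 completes the 14 across.

4 9 1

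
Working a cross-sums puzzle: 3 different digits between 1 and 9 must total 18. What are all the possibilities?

{1,8,9}; {2,7,9}; {3,6,9}; {3,7,8}; {4,5,9}; {4,6,8}; {5,6,7}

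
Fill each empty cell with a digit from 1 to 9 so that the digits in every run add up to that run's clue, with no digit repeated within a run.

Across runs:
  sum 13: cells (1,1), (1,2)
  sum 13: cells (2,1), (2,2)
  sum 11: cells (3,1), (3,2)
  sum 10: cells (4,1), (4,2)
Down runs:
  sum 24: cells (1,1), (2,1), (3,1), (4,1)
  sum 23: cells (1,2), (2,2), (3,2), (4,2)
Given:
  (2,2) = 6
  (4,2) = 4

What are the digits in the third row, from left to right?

3, 8

(2,1) = 13 − 6 = 7 completes the 13 across.
(4,1) = 10 − 4 = 6 completes the 10 across.
Nothing is forced directly, so branch on (1,1), whose candidates are 8 or 9. If (1,1) = 9: then (1,2) would have to be in {4} for the 13 across but in {5,8} for the 23 down — contradiction. So (1,1) = 8.
(1,2) = 13 − 8 = 5 completes the 13 across.
(3,1) = 24 − 21 = 3 completes the 24 down.
(3,2) = 11 − 3 = 8 completes the 11 across.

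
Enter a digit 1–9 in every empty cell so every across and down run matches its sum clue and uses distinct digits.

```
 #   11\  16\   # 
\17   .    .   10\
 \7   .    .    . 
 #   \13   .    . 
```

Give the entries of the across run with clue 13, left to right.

7 6

17 in 2 cells must be {8,9}; 7 in 3 cells must be {1,2,4}.
Nothing is forced directly, so branch on R2C1, whose candidates are 2 or 4. If R2C1 = 4: then R1C1 would have to be in {8,9} for the 17 across but in {7} for the 11 down — contradiction. So R2C1 = 2.
R1C1 = 11 − 2 = 9 completes the 11 down.
R1C2 = 17 − 9 = 8 completes the 17 across.
R2C2 = 1: the only remaining digit allowed by both the 7 across and the 16 down.
R2C3 = 7 − 3 = 4 completes the 7 across.
R3C2 = 16 − 9 = 7 completes the 16 down.
R3C3 = 13 − 7 = 6 completes the 13 across.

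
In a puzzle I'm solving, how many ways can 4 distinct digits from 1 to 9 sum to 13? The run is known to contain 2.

2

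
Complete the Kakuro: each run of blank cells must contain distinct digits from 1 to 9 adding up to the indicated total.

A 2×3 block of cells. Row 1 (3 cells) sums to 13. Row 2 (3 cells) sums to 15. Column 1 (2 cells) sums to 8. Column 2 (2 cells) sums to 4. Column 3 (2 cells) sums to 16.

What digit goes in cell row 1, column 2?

4 in 2 cells must be {1,3}; 16 in 2 cells must be {7,9}.
Nothing is forced directly, so branch on (1,2), whose candidates are 1 or 3. If (1,2) = 3: that forces (1,3) = 9, (2,2) = 1, after which (2,3) would have to be in {5,6,8,9} for the 15 across but in {7} for the 16 down — contradiction. So (1,2) = 1.
(2,2) = 4 − 1 = 3 completes the 4 down.
Given what's placed, (2,3) must be 7 to fit the 15 across and 16 down.
(1,3) = 16 − 7 = 9 completes the 16 down.
(2,1) = 15 − 10 = 5 completes the 15 across.
(1,1) = 13 − 10 = 3 completes the 13 across.

1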